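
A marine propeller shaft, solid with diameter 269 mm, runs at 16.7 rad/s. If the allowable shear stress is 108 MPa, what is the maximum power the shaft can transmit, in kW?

J = πd⁴/32 = π(0.269)⁴/32 = 5.141×10^-4 m⁴.
T_max = τ_allow·J/r = 1.08×10^8 × 5.141×10^-4 / 0.135 = 412800 N·m.
ω = 16.7 rad/s, so P_max = T_max·ω = 6.893×10^6 W.

6890 kW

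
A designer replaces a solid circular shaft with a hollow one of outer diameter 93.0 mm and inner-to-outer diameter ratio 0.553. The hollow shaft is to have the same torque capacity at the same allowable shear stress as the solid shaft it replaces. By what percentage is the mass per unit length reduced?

Equal τ_max and T ⇒ the solid shaft needs d_s³ = d_o³(1−k⁴), so d_s = 93.0·(1−0.553⁴)^(1/3) = 90.01 mm.
Area ratio A_h/A_s = d_o²(1−k²)/d_s² = (1−k²)/(1−k⁴)^(2/3) = 0.7412.
Mass saving = 1 − 0.7412 = 25.9 %.

25.9 %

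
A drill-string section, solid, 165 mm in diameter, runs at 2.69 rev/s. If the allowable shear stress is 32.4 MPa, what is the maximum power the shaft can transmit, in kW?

J = πd⁴/32 = π(0.165)⁴/32 = 7.277×10^-5 m⁴.
T_max = τ_allow·J/r = 3.24×10^7 × 7.277×10^-5 / 0.0825 = 28580 N·m.
ω = 2π·2.69 = 16.90 rad/s, so P_max = T_max·ω = 4.830×10^5 W.

483 kW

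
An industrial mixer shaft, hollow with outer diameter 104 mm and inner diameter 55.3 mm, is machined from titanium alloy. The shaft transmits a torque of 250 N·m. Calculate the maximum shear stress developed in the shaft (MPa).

1.23 MPa

J = π(d_o⁴ − d_i⁴)/32 = π(0.104⁴ − 0.0553⁴)/32 = 1.057×10^-5 m⁴.
τ_max = T·r/J = 250.0 × 0.0520 / 1.057×10^-5 = 1.230×10^6 Pa.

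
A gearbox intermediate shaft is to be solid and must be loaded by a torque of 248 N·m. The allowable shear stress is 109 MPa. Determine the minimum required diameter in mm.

22.6 mm

For a solid shaft τ_max = 16T/(πd³), so d = (16T/(π τ_allow))^(1/3) = (16·248.0/(π·1.09×10^8))^(1/3) = 0.02263 m.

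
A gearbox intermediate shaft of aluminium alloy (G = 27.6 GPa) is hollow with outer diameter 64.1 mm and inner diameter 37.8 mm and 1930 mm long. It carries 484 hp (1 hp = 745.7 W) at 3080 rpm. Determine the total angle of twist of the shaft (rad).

ω = 2π·3080/60 = 322.5 rad/s, so T = P/ω = 484×745.7 / 322.5 = 1119 N·m.
J = π(d_o⁴ − d_i⁴)/32 = π(0.0641⁴ − 0.0378⁴)/32 = 1.457×10^-6 m⁴.
θ = T·L/(G·J) = 1119 × 1.93 / (27.6×10⁹ × 1.457×10^-6) = 0.05371 rad.

0.0537 rad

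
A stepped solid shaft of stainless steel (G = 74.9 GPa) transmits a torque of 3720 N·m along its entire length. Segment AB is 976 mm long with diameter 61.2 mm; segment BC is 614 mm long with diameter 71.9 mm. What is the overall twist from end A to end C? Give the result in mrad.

46.8 mrad

J_AB = π(0.0612)⁴/32 = 1.38×10^-6 m⁴; J_BC = π(0.0719)⁴/32 = 2.62×10^-6 m⁴.
θ = (T/G)·Σ L_i/J_i = (3720/74.9×10⁹)·(0.976/1.38×10^-6 + 0.614/2.62×10^-6) = 0.04682 rad.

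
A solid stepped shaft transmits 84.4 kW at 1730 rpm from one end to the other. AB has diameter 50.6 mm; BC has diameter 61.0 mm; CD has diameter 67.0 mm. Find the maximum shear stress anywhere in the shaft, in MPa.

ω = 2π·1730/60 = 181.2 rad/s, so T = P/ω = 84.4×10³ / 181.2 = 465.9 N·m.
Under the same torque, τ_max = 16T/(πd³) is largest where d is smallest — segment AB (d = 50.6 mm).
τ_max = 16·465.9/(π·(0.0506)³) = 1.831×10^7 Pa.

18.3 MPa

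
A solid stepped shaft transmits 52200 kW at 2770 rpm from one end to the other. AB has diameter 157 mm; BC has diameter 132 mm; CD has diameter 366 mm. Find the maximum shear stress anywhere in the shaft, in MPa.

ω = 2π·2770/60 = 290.1 rad/s, so T = P/ω = 52200×10³ / 290.1 = 180000 N·m.
Under the same torque, τ_max = 16T/(πd³) is largest where d is smallest — segment BC (d = 132 mm).
τ_max = 16·180000/(π·(0.132)³) = 3.985×10^8 Pa.

398 MPa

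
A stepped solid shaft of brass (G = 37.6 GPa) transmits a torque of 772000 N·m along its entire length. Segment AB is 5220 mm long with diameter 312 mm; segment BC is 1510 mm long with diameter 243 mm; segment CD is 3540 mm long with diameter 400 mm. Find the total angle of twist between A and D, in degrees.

13.4°

J_AB = π(0.312)⁴/32 = 9.30×10^-4 m⁴; J_BC = π(0.243)⁴/32 = 3.42×10^-4 m⁴; J_CD = π(0.400)⁴/32 = 2.51×10^-3 m⁴.
θ = (T/G)·Σ L_i/J_i = (772000/37.6×10⁹)·(5.22/9.30×10^-4 + 1.51/3.42×10^-4 + 3.54/2.51×10^-3) = 0.2347 rad.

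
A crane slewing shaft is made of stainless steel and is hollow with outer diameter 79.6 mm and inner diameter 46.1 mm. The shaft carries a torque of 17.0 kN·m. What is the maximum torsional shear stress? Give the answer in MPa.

J = π(d_o⁴ − d_i⁴)/32 = π(0.0796⁴ − 0.0461⁴)/32 = 3.498×10^-6 m⁴.
τ_max = T·r/J = 17000 × 0.0398 / 3.498×10^-6 = 1.934×10^8 Pa.

193 MPa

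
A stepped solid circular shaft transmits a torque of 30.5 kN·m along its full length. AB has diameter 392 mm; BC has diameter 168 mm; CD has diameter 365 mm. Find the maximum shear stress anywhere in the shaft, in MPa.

Under the same torque, τ_max = 16T/(πd³) is largest where d is smallest — segment BC (d = 168 mm).
τ_max = 16·30500/(π·(0.168)³) = 3.276×10^7 Pa.

32.8 MPa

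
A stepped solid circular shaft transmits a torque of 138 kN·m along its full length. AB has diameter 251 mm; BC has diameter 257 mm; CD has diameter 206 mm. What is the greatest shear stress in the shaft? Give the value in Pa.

Under the same torque, τ_max = 16T/(πd³) is largest where d is smallest — segment CD (d = 206 mm).
τ_max = 16·138000/(π·(0.206)³) = 8.040×10^7 Pa.

8.04e7 Pa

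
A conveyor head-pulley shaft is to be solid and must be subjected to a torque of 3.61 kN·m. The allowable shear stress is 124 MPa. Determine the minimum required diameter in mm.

For a solid shaft τ_max = 16T/(πd³), so d = (16T/(π τ_allow))^(1/3) = (16·3610/(π·1.24×10^8))^(1/3) = 0.05293 m.

52.9 mm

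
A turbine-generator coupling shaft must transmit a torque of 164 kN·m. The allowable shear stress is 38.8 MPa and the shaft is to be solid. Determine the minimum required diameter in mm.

278 mm

For a solid shaft τ_max = 16T/(πd³), so d = (16T/(π τ_allow))^(1/3) = (16·164000/(π·3.88×10^7))^(1/3) = 0.2782 m.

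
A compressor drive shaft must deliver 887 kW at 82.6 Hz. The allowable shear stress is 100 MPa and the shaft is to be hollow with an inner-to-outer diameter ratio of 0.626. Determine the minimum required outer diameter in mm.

46.9 mm

ω = 2π·82.6 = 519.0 rad/s, so T = P/ω = 887×10³ / 519.0 = 1709 N·m.
For a hollow shaft with d_i/d_o = 0.626: τ_max = 16T/(π d_o³ (1−k⁴)), so d_o = [16T/(π τ_allow (1−k⁴))]^(1/3) = [16·1709/(π·1.00×10^8·0.8464)]^(1/3) = 0.04685 m.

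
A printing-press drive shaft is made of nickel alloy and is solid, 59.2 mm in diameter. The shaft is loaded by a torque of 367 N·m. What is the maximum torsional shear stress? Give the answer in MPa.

J = πd⁴/32 = π(0.0592)⁴/32 = 1.206×10^-6 m⁴.
τ_max = T·r/J = 367.0 × 0.0296 / 1.206×10^-6 = 9.009×10^6 Pa.

9.01 MPa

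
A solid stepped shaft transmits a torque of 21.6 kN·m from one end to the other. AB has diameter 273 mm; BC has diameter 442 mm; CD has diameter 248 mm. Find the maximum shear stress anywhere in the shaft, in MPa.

7.21 MPa

Under the same torque, τ_max = 16T/(πd³) is largest where d is smallest — segment CD (d = 248 mm).
τ_max = 16·21600/(π·(0.248)³) = 7.212×10^6 Pa.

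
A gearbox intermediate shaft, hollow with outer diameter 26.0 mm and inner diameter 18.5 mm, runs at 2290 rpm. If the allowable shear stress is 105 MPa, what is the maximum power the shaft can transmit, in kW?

64.6 kW

J = π(d_o⁴ − d_i⁴)/32 = π(0.0260⁴ − 0.0185⁴)/32 = 3.336×10^-8 m⁴.
T_max = τ_allow·J/r = 1.05×10^8 × 3.336×10^-8 / 0.0130 = 269.5 N·m.
ω = 2π·2290/60 = 239.8 rad/s, so P_max = T_max·ω = 6.462×10^4 W.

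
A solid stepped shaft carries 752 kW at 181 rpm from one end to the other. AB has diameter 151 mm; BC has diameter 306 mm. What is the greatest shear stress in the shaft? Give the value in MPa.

58.7 MPa

ω = 2π·181/60 = 18.95 rad/s, so T = P/ω = 752×10³ / 18.95 = 39670 N·m.
Under the same torque, τ_max = 16T/(πd³) is largest where d is smallest — segment AB (d = 151 mm).
τ_max = 16·39670/(π·(0.151)³) = 5.869×10^7 Pa.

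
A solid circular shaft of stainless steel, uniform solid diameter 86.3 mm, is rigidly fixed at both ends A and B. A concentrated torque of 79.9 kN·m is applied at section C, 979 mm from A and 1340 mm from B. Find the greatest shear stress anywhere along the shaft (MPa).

With uniform GJ and both ends fixed, compatibility θ_AC = θ_CB gives T_A·a = T_B·b, together with T_A + T_B = T₀.
T_A = T₀·b/(a+b) = 79900·1340/2319 = 46170 N·m; T_B = 33730 N·m.
τ in each portion: τ_AC = 3.66×10^8 Pa, τ_CB = 2.67×10^8 Pa; maximum is in AC.
τ_max = T_AC·r/J = 46170·0.0432/5.45×10^-6 = 3.658×10^8 Pa.

366 MPa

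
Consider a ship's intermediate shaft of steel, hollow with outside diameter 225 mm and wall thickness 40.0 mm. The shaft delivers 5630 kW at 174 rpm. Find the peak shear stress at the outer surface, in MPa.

167 MPa

ω = 2π·174/60 = 18.22 rad/s, so T = P/ω = 5630×10³ / 18.22 = 309000 N·m.
J = π(d_o⁴ − d_i⁴)/32 = π(0.225⁴ − 0.145⁴)/32 = 2.082×10^-4 m⁴.
τ_max = T·r/J = 309000 × 0.113 / 2.082×10^-4 = 1.669×10^8 Pa.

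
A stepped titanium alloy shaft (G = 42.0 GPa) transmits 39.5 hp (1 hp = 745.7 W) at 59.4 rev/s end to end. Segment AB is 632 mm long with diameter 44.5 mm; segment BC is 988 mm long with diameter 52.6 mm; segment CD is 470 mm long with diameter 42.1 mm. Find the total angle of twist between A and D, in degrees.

ω = 2π·59.4 = 373.2 rad/s, so T = P/ω = 39.5×745.7 / 373.2 = 78.92 N·m.
J_AB = π(0.0445)⁴/32 = 3.85×10^-7 m⁴; J_BC = π(0.0526)⁴/32 = 7.52×10^-7 m⁴; J_CD = π(0.0421)⁴/32 = 3.08×10^-7 m⁴.
θ = (T/G)·Σ L_i/J_i = (78.92/42.0×10⁹)·(0.632/3.85×10^-7 + 0.988/7.52×10^-7 + 0.470/3.08×10^-7) = 8.419×10^-3 rad.

0.482°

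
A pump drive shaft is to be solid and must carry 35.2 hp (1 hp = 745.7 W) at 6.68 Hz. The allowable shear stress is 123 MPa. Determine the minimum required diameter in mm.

29.6 mm

ω = 2π·6.68 = 41.97 rad/s, so T = P/ω = 35.2×745.7 / 41.97 = 625.4 N·m.
For a solid shaft τ_max = 16T/(πd³), so d = (16T/(π τ_allow))^(1/3) = (16·625.4/(π·1.23×10^8))^(1/3) = 0.02959 m.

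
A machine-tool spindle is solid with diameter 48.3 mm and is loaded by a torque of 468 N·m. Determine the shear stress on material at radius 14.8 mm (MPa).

J = πd⁴/32 = π(0.0483)⁴/32 = 5.343×10^-7 m⁴.
Shear stress varies linearly with radius: τ = T·r/J = 468.0 × 0.0148 / 5.343×10^-7 = 1.296×10^7 Pa.

13.0 MPa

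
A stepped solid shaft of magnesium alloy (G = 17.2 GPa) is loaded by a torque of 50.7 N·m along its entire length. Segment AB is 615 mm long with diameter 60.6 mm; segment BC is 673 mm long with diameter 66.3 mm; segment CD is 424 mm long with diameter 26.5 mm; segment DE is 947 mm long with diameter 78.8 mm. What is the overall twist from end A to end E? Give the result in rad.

J_AB = π(0.0606)⁴/32 = 1.32×10^-6 m⁴; J_BC = π(0.0663)⁴/32 = 1.90×10^-6 m⁴; J_CD = π(0.0265)⁴/32 = 4.84×10^-8 m⁴; J_DE = π(0.0788)⁴/32 = 3.79×10^-6 m⁴.
θ = (T/G)·Σ L_i/J_i = (50.70/17.2×10⁹)·(0.615/1.32×10^-6 + 0.673/1.90×10^-6 + 0.424/4.84×10^-8 + 0.947/3.79×10^-6) = 0.02897 rad.

0.0290 rad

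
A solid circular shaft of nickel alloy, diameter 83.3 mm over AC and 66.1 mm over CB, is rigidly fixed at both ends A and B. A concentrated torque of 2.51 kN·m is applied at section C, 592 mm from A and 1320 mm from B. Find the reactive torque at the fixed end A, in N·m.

Compatibility: T_A·a/J_AC = T_B·b/J_CB with T_A + T_B = T₀.
J_AC = 4.73×10^-6 m⁴, J_CB = 1.87×10^-6 m⁴, so T_A = T₀·(J_AC/a)/((J_AC/a)+(J_CB/b)) = 2131 N·m, T_B = 378.9 N·m.

2130 N·m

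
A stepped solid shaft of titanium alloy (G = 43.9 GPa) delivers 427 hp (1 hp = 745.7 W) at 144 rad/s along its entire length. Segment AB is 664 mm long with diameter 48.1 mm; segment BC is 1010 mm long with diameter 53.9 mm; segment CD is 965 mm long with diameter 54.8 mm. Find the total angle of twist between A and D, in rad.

0.180 rad

ω = 144 rad/s, so T = P/ω = 427×745.7 / 144.0 = 2211 N·m.
J_AB = π(0.0481)⁴/32 = 5.26×10^-7 m⁴; J_BC = π(0.0539)⁴/32 = 8.29×10^-7 m⁴; J_CD = π(0.0548)⁴/32 = 8.85×10^-7 m⁴.
θ = (T/G)·Σ L_i/J_i = (2211/43.9×10⁹)·(0.664/5.26×10^-7 + 1.01/8.29×10^-7 + 0.965/8.85×10^-7) = 0.1799 rad.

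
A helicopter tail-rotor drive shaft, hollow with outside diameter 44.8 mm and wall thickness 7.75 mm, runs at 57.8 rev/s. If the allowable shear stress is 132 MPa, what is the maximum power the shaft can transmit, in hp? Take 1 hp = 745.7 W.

J = π(d_o⁴ − d_i⁴)/32 = π(0.0448⁴ − 0.0293⁴)/32 = 3.231×10^-7 m⁴.
T_max = τ_allow·J/r = 1.32×10^8 × 3.231×10^-7 / 0.0224 = 1904 N·m.
ω = 2π·57.8 = 363.2 rad/s, so P_max = T_max·ω = 6.915×10^5 W.

927 hp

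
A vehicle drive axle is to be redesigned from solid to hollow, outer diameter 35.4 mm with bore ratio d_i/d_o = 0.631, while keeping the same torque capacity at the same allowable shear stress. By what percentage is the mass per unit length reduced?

32.5 %

Equal τ_max and T ⇒ the solid shaft needs d_s³ = d_o³(1−k⁴), so d_s = 35.4·(1−0.631⁴)^(1/3) = 33.42 mm.
Area ratio A_h/A_s = d_o²(1−k²)/d_s² = (1−k²)/(1−k⁴)^(2/3) = 0.6752.
Mass saving = 1 − 0.6752 = 32.5 %.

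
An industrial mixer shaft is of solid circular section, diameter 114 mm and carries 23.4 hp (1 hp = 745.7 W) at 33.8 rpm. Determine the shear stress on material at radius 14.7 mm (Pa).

4.37e6 Pa

ω = 2π·33.8/60 = 3.540 rad/s, so T = P/ω = 23.4×745.7 / 3.540 = 4930 N·m.
J = πd⁴/32 = π(0.114)⁴/32 = 1.658×10^-5 m⁴.
Shear stress varies linearly with radius: τ = T·r/J = 4930 × 0.0147 / 1.658×10^-5 = 4.371×10^6 Pa.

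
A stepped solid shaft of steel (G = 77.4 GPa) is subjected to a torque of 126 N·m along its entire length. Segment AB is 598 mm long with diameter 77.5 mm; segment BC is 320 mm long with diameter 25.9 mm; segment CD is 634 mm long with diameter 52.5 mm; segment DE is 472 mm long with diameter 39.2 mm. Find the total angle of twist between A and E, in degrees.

J_AB = π(0.0775)⁴/32 = 3.54×10^-6 m⁴; J_BC = π(0.0259)⁴/32 = 4.42×10^-8 m⁴; J_CD = π(0.0525)⁴/32 = 7.46×10^-7 m⁴; J_DE = π(0.0392)⁴/32 = 2.32×10^-7 m⁴.
θ = (T/G)·Σ L_i/J_i = (126.0/77.4×10⁹)·(0.598/3.54×10^-6 + 0.320/4.42×10^-8 + 0.634/7.46×10^-7 + 0.472/2.32×10^-7) = 0.01677 rad.

0.961°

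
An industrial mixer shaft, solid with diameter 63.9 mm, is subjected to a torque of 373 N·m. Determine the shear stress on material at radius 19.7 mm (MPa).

4.49 MPa

J = πd⁴/32 = π(0.0639)⁴/32 = 1.637×10^-6 m⁴.
Shear stress varies linearly with radius: τ = T·r/J = 373.0 × 0.0197 / 1.637×10^-6 = 4.489×10^6 Pa.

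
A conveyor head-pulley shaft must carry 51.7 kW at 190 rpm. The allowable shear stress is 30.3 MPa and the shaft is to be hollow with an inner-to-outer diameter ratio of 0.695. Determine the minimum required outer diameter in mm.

ω = 2π·190/60 = 19.90 rad/s, so T = P/ω = 51.7×10³ / 19.90 = 2598 N·m.
For a hollow shaft with d_i/d_o = 0.695: τ_max = 16T/(π d_o³ (1−k⁴)), so d_o = [16T/(π τ_allow (1−k⁴))]^(1/3) = [16·2598/(π·3.03×10^7·0.7667)]^(1/3) = 0.08290 m.

82.9 mm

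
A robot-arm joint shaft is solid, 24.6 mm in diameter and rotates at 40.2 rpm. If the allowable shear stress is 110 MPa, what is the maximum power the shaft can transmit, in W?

1350 W

J = πd⁴/32 = π(0.0246)⁴/32 = 3.595×10^-8 m⁴.
T_max = τ_allow·J/r = 1.10×10^8 × 3.595×10^-8 / 0.0123 = 321.5 N·m.
ω = 2π·40.2/60 = 4.210 rad/s, so P_max = T_max·ω = 1354 W.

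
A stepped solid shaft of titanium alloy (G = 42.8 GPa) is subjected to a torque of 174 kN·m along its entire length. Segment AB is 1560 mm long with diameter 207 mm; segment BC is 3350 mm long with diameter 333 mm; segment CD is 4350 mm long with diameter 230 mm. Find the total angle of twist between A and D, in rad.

0.111 rad

J_AB = π(0.207)⁴/32 = 1.80×10^-4 m⁴; J_BC = π(0.333)⁴/32 = 1.21×10^-3 m⁴; J_CD = π(0.230)⁴/32 = 2.75×10^-4 m⁴.
θ = (T/G)·Σ L_i/J_i = (174000/42.8×10⁹)·(1.56/1.80×10^-4 + 3.35/1.21×10^-3 + 4.35/2.75×10^-4) = 0.1108 rad.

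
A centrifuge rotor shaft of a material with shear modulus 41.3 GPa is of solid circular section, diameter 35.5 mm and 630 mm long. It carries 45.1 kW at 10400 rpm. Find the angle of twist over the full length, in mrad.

ω = 2π·10400/60 = 1089 rad/s, so T = P/ω = 45.1×10³ / 1089 = 41.41 N·m.
J = πd⁴/32 = π(0.0355)⁴/32 = 1.559×10^-7 m⁴.
θ = T·L/(G·J) = 41.41 × 0.630 / (41.3×10⁹ × 1.559×10^-7) = 4.051×10^-3 rad.

4.05 mrad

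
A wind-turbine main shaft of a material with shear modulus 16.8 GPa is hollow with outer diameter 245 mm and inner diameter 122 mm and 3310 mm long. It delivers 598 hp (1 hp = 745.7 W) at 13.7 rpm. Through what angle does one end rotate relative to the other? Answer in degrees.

10.6°

ω = 2π·13.7/60 = 1.435 rad/s, so T = P/ω = 598×745.7 / 1.435 = 310800 N·m.
J = π(d_o⁴ − d_i⁴)/32 = π(0.245⁴ − 0.122⁴)/32 = 3.320×10^-4 m⁴.
θ = T·L/(G·J) = 310800 × 3.31 / (16.8×10⁹ × 3.320×10^-4) = 0.1845 rad.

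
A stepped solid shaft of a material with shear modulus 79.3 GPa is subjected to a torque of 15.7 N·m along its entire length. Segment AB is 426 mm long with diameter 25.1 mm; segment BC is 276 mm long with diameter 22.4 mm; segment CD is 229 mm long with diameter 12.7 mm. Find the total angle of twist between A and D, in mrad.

22.1 mrad

J_AB = π(0.0251)⁴/32 = 3.90×10^-8 m⁴; J_BC = π(0.0224)⁴/32 = 2.47×10^-8 m⁴; J_CD = π(0.0127)⁴/32 = 2.55×10^-9 m⁴.
θ = (T/G)·Σ L_i/J_i = (15.70/79.3×10⁹)·(0.426/3.90×10^-8 + 0.276/2.47×10^-8 + 0.229/2.55×10^-9) = 0.02213 rad.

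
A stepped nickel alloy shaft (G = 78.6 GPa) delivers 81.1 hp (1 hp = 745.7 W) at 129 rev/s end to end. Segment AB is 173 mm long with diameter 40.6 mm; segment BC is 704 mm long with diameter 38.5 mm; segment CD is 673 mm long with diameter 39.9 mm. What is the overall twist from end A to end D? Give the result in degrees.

ω = 2π·129 = 810.5 rad/s, so T = P/ω = 81.1×745.7 / 810.5 = 74.61 N·m.
J_AB = π(0.0406)⁴/32 = 2.67×10^-7 m⁴; J_BC = π(0.0385)⁴/32 = 2.16×10^-7 m⁴; J_CD = π(0.0399)⁴/32 = 2.49×10^-7 m⁴.
θ = (T/G)·Σ L_i/J_i = (74.61/78.6×10⁹)·(0.173/2.67×10^-7 + 0.704/2.16×10^-7 + 0.673/2.49×10^-7) = 6.281×10^-3 rad.

0.360°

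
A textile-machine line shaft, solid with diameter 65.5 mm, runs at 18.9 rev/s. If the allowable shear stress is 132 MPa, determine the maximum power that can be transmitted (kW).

J = πd⁴/32 = π(0.0655)⁴/32 = 1.807×10^-6 m⁴.
T_max = τ_allow·J/r = 1.32×10^8 × 1.807×10^-6 / 0.0328 = 7283 N·m.
ω = 2π·18.9 = 118.8 rad/s, so P_max = T_max·ω = 8.649×10^5 W.

865 kW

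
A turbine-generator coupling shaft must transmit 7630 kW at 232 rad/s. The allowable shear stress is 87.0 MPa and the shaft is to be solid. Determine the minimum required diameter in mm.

124 mm

ω = 232 rad/s, so T = P/ω = 7630×10³ / 232.0 = 32890 N·m.
For a solid shaft τ_max = 16T/(πd³), so d = (16T/(π τ_allow))^(1/3) = (16·32890/(π·8.70×10^7))^(1/3) = 0.1244 m.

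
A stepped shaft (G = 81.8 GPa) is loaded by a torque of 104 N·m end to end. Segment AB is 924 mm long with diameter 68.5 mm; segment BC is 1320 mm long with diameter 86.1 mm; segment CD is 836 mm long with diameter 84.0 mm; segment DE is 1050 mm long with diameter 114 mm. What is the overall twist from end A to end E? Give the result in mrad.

1.15 mrad

J_AB = π(0.0685)⁴/32 = 2.16×10^-6 m⁴; J_BC = π(0.0861)⁴/32 = 5.40×10^-6 m⁴; J_CD = π(0.0840)⁴/32 = 4.89×10^-6 m⁴; J_DE = π(0.114)⁴/32 = 1.66×10^-5 m⁴.
θ = (T/G)·Σ L_i/J_i = (104.0/81.8×10⁹)·(0.924/2.16×10^-6 + 1.32/5.40×10^-6 + 0.836/4.89×10^-6 + 1.05/1.66×10^-5) = 1.153×10^-3 rad.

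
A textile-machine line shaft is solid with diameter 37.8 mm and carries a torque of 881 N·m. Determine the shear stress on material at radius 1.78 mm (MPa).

J = πd⁴/32 = π(0.0378)⁴/32 = 2.004×10^-7 m⁴.
Shear stress varies linearly with radius: τ = T·r/J = 881.0 × 0.00178 / 2.004×10^-7 = 7.824×10^6 Pa.

7.82 MPa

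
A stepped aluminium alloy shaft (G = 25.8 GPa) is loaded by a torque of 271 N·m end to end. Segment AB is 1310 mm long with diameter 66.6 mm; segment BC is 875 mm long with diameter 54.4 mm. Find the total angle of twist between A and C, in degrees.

1.02°

J_AB = π(0.0666)⁴/32 = 1.93×10^-6 m⁴; J_BC = π(0.0544)⁴/32 = 8.60×10^-7 m⁴.
θ = (T/G)·Σ L_i/J_i = (271.0/25.8×10⁹)·(1.31/1.93×10^-6 + 0.875/8.60×10^-7) = 0.01781 rad.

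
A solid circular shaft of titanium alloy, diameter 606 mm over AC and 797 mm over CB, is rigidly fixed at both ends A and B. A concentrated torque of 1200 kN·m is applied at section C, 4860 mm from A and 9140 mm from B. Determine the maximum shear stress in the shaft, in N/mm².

Compatibility: T_A·a/J_AC = T_B·b/J_CB with T_A + T_B = T₀.
J_AC = 0.0132 m⁴, J_CB = 0.0396 m⁴, so T_A = T₀·(J_AC/a)/((J_AC/a)+(J_CB/b)) = 463200 N·m, T_B = 736800 N·m.
τ in each portion: τ_AC = 1.06×10^7 Pa, τ_CB = 7.41×10^6 Pa; maximum is in AC.
τ_max = T_AC·r/J = 463200·0.303/0.0132 = 1.060×10^7 Pa.

10.6 N/mm²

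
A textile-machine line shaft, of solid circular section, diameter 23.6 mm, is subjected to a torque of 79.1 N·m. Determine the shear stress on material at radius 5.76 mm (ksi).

2.17 ksi

J = πd⁴/32 = π(0.0236)⁴/32 = 3.045×10^-8 m⁴.
Shear stress varies linearly with radius: τ = T·r/J = 79.10 × 0.00576 / 3.045×10^-8 = 1.496×10^7 Pa.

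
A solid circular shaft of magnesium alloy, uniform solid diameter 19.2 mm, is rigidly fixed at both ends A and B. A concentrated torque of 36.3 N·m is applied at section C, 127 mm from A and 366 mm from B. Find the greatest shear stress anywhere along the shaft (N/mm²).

19.4 N/mm²

With uniform GJ and both ends fixed, compatibility θ_AC = θ_CB gives T_A·a = T_B·b, together with T_A + T_B = T₀.
T_A = T₀·b/(a+b) = 36.30·366/493.0 = 26.95 N·m; T_B = 9.351 N·m.
τ in each portion: τ_AC = 1.94×10^7 Pa, τ_CB = 6.73×10^6 Pa; maximum is in AC.
τ_max = T_AC·r/J = 26.95·0.00960/1.33×10^-8 = 1.939×10^7 Pa.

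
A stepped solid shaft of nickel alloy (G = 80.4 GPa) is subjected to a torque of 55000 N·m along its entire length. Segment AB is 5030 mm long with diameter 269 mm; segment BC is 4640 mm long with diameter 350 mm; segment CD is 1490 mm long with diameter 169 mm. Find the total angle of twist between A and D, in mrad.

J_AB = π(0.269)⁴/32 = 5.14×10^-4 m⁴; J_BC = π(0.350)⁴/32 = 1.47×10^-3 m⁴; J_CD = π(0.169)⁴/32 = 8.01×10^-5 m⁴.
θ = (T/G)·Σ L_i/J_i = (55000/80.4×10⁹)·(5.03/5.14×10^-4 + 4.64/1.47×10^-3 + 1.49/8.01×10^-5) = 0.02158 rad.

21.6 mrad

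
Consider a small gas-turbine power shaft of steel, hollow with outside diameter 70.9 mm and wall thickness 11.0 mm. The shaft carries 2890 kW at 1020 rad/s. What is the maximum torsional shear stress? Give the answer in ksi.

ω = 1020 rad/s, so T = P/ω = 2890×10³ / 1020 = 2833 N·m.
J = π(d_o⁴ − d_i⁴)/32 = π(0.0709⁴ − 0.0489⁴)/32 = 1.919×10^-6 m⁴.
τ_max = T·r/J = 2833 × 0.0355 / 1.919×10^-6 = 5.233×10^7 Pa.

7.59 ksi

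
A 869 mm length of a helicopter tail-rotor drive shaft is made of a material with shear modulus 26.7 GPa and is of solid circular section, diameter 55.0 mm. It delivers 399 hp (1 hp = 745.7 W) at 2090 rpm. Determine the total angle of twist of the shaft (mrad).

ω = 2π·2090/60 = 218.9 rad/s, so T = P/ω = 399×745.7 / 218.9 = 1359 N·m.
J = πd⁴/32 = π(0.0550)⁴/32 = 8.984×10^-7 m⁴.
θ = T·L/(G·J) = 1359 × 0.869 / (26.7×10⁹ × 8.984×10^-7) = 0.04925 rad.

49.3 mrad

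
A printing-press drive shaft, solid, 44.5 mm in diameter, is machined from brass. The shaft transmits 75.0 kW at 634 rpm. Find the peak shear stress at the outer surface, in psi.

ω = 2π·634/60 = 66.39 rad/s, so T = P/ω = 75.0×10³ / 66.39 = 1130 N·m.
J = πd⁴/32 = π(0.0445)⁴/32 = 3.850×10^-7 m⁴.
τ_max = T·r/J = 1130 × 0.0222 / 3.850×10^-7 = 6.529×10^7 Pa.

9470 psi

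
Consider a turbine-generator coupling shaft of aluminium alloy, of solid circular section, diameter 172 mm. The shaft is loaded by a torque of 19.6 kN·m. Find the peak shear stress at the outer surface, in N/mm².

J = πd⁴/32 = π(0.172)⁴/32 = 8.592×10^-5 m⁴.
τ_max = T·r/J = 19600 × 0.0860 / 8.592×10^-5 = 1.962×10^7 Pa.

19.6 N/mm²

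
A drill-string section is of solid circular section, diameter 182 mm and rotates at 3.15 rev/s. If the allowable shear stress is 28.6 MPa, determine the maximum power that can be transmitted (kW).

670 kW

J = πd⁴/32 = π(0.182)⁴/32 = 1.077×10^-4 m⁴.
T_max = τ_allow·J/r = 2.86×10^7 × 1.077×10^-4 / 0.0910 = 33850 N·m.
ω = 2π·3.15 = 19.79 rad/s, so P_max = T_max·ω = 6.700×10^5 W.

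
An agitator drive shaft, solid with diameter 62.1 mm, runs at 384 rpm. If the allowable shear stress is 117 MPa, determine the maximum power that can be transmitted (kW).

J = πd⁴/32 = π(0.0621)⁴/32 = 1.460×10^-6 m⁴.
T_max = τ_allow·J/r = 1.17×10^8 × 1.460×10^-6 / 0.0311 = 5502 N·m.
ω = 2π·384/60 = 40.21 rad/s, so P_max = T_max·ω = 2.212×10^5 W.

221 kW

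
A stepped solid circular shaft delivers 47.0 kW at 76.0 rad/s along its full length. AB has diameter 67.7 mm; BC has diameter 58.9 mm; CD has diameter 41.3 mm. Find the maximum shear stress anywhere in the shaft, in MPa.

44.7 MPa

ω = 76.0 rad/s, so T = P/ω = 47.0×10³ / 76.00 = 618.4 N·m.
Under the same torque, τ_max = 16T/(πd³) is largest where d is smallest — segment CD (d = 41.3 mm).
τ_max = 16·618.4/(π·(0.0413)³) = 4.471×10^7 Pa.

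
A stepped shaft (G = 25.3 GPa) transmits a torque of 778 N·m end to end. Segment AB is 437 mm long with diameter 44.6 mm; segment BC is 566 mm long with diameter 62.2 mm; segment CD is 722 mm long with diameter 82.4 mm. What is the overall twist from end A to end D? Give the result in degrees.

2.94°

J_AB = π(0.0446)⁴/32 = 3.88×10^-7 m⁴; J_BC = π(0.0622)⁴/32 = 1.47×10^-6 m⁴; J_CD = π(0.0824)⁴/32 = 4.53×10^-6 m⁴.
θ = (T/G)·Σ L_i/J_i = (778.0/25.3×10⁹)·(0.437/3.88×10^-7 + 0.566/1.47×10^-6 + 0.722/4.53×10^-6) = 0.05134 rad.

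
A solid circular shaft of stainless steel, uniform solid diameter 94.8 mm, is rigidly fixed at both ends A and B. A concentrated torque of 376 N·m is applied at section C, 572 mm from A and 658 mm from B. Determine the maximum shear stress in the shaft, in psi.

174 psi

With uniform GJ and both ends fixed, compatibility θ_AC = θ_CB gives T_A·a = T_B·b, together with T_A + T_B = T₀.
T_A = T₀·b/(a+b) = 376.0·658/1230 = 201.1 N·m; T_B = 174.9 N·m.
τ in each portion: τ_AC = 1.20×10^6 Pa, τ_CB = 1.05×10^6 Pa; maximum is in AC.
τ_max = T_AC·r/J = 201.1·0.0474/7.93×10^-6 = 1.202×10^6 Pa.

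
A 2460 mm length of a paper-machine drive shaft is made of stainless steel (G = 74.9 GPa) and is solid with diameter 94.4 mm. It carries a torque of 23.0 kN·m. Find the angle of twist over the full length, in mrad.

96.9 mrad

J = πd⁴/32 = π(0.0944)⁴/32 = 7.796×10^-6 m⁴.
θ = T·L/(G·J) = 23000 × 2.46 / (74.9×10⁹ × 7.796×10^-6) = 0.09689 rad.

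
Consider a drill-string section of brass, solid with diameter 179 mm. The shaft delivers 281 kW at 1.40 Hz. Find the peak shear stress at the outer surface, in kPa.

28400 kPa

ω = 2π·1.40 = 8.796 rad/s, so T = P/ω = 281×10³ / 8.796 = 31940 N·m.
J = πd⁴/32 = π(0.179)⁴/32 = 1.008×10^-4 m⁴.
τ_max = T·r/J = 31940 × 0.0895 / 1.008×10^-4 = 2.837×10^7 Pa.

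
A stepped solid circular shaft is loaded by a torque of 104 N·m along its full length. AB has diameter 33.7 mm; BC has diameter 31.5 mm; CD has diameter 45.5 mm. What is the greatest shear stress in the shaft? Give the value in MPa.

16.9 MPa

Under the same torque, τ_max = 16T/(πd³) is largest where d is smallest — segment BC (d = 31.5 mm).
τ_max = 16·104.0/(π·(0.0315)³) = 1.695×10^7 Pa.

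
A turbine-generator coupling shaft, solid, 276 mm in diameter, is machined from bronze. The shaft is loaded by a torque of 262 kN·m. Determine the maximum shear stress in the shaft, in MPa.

J = πd⁴/32 = π(0.276)⁴/32 = 5.697×10^-4 m⁴.
τ_max = T·r/J = 262000 × 0.138 / 5.697×10^-4 = 6.347×10^7 Pa.

63.5 MPa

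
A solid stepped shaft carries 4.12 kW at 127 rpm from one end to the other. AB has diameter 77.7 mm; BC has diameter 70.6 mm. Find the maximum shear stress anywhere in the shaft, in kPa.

4480 kPa

ω = 2π·127/60 = 13.30 rad/s, so T = P/ω = 4.12×10³ / 13.30 = 309.8 N·m.
Under the same torque, τ_max = 16T/(πd³) is largest where d is smallest — segment BC (d = 70.6 mm).
τ_max = 16·309.8/(π·(0.0706)³) = 4.484×10^6 Pa.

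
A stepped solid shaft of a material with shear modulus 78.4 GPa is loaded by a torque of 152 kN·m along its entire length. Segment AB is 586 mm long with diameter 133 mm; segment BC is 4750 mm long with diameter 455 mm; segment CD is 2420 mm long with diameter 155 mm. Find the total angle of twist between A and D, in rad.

0.122 rad

J_AB = π(0.133)⁴/32 = 3.07×10^-5 m⁴; J_BC = π(0.455)⁴/32 = 4.21×10^-3 m⁴; J_CD = π(0.155)⁴/32 = 5.67×10^-5 m⁴.
θ = (T/G)·Σ L_i/J_i = (152000/78.4×10⁹)·(0.586/3.07×10^-5 + 4.75/4.21×10^-3 + 2.42/5.67×10^-5) = 0.1220 rad.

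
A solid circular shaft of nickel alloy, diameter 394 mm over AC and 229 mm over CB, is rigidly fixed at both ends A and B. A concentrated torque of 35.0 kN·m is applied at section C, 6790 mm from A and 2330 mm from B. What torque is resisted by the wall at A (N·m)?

Compatibility: T_A·a/J_AC = T_B·b/J_CB with T_A + T_B = T₀.
J_AC = 2.37×10^-3 m⁴, J_CB = 2.70×10^-4 m⁴, so T_A = T₀·(J_AC/a)/((J_AC/a)+(J_CB/b)) = 26270 N·m, T_B = 8735 N·m.

26300 N·m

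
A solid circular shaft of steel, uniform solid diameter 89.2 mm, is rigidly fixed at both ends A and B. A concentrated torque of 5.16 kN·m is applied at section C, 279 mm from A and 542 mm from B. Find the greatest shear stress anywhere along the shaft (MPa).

With uniform GJ and both ends fixed, compatibility θ_AC = θ_CB gives T_A·a = T_B·b, together with T_A + T_B = T₀.
T_A = T₀·b/(a+b) = 5160·542/821.0 = 3406 N·m; T_B = 1754 N·m.
τ in each portion: τ_AC = 2.44×10^7 Pa, τ_CB = 1.26×10^7 Pa; maximum is in AC.
τ_max = T_AC·r/J = 3406·0.0446/6.22×10^-6 = 2.444×10^7 Pa.

24.4 MPa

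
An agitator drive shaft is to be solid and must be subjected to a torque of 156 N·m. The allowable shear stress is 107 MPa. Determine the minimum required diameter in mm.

For a solid shaft τ_max = 16T/(πd³), so d = (16T/(π τ_allow))^(1/3) = (16·156.0/(π·1.07×10^8))^(1/3) = 0.01951 m.

19.5 mm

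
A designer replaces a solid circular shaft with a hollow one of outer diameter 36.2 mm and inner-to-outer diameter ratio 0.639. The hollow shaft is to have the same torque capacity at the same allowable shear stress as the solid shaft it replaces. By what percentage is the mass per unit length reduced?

33.2 %

Equal τ_max and T ⇒ the solid shaft needs d_s³ = d_o³(1−k⁴), so d_s = 36.2·(1−0.639⁴)^(1/3) = 34.06 mm.
Area ratio A_h/A_s = d_o²(1−k²)/d_s² = (1−k²)/(1−k⁴)^(2/3) = 0.6682.
Mass saving = 1 − 0.6682 = 33.2 %.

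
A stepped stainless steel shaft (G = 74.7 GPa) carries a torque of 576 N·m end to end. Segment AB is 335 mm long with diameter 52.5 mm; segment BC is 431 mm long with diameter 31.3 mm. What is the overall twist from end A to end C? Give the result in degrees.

J_AB = π(0.0525)⁴/32 = 7.46×10^-7 m⁴; J_BC = π(0.0313)⁴/32 = 9.42×10^-8 m⁴.
θ = (T/G)·Σ L_i/J_i = (576.0/74.7×10⁹)·(0.335/7.46×10^-7 + 0.431/9.42×10^-8) = 0.03873 rad.

2.22°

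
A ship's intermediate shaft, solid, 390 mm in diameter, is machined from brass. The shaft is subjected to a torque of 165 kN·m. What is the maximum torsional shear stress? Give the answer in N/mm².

J = πd⁴/32 = π(0.390)⁴/32 = 2.271×10^-3 m⁴.
τ_max = T·r/J = 165000 × 0.195 / 2.271×10^-3 = 1.417×10^7 Pa.

14.2 N/mm²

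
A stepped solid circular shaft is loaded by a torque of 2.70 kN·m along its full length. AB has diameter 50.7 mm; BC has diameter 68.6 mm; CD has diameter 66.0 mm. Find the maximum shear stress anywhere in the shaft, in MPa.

Under the same torque, τ_max = 16T/(πd³) is largest where d is smallest — segment AB (d = 50.7 mm).
τ_max = 16·2700/(π·(0.0507)³) = 1.055×10^8 Pa.

106 MPa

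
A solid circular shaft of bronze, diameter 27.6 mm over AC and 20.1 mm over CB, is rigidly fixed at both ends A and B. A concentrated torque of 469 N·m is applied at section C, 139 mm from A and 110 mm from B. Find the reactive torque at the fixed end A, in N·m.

Compatibility: T_A·a/J_AC = T_B·b/J_CB with T_A + T_B = T₀.
J_AC = 5.70×10^-8 m⁴, J_CB = 1.60×10^-8 m⁴, so T_A = T₀·(J_AC/a)/((J_AC/a)+(J_CB/b)) = 346.0 N·m, T_B = 123.0 N·m.

346 N·m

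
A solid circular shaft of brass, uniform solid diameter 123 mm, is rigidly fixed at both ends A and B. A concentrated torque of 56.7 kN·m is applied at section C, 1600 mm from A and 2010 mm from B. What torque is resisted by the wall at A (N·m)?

31600 N·m

With uniform GJ and both ends fixed, compatibility θ_AC = θ_CB gives T_A·a = T_B·b, together with T_A + T_B = T₀.
T_A = T₀·b/(a+b) = 56700·2010/3610 = 31570 N·m; T_B = 25130 N·m.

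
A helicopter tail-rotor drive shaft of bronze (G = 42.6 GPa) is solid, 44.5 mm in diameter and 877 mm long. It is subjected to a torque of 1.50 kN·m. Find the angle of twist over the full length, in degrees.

J = πd⁴/32 = π(0.0445)⁴/32 = 3.850×10^-7 m⁴.
θ = T·L/(G·J) = 1500 × 0.877 / (42.6×10⁹ × 3.850×10^-7) = 0.08021 rad.

4.60°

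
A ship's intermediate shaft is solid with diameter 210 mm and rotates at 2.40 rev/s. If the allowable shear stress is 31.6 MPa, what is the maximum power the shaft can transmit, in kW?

J = πd⁴/32 = π(0.210)⁴/32 = 1.909×10^-4 m⁴.
T_max = τ_allow·J/r = 3.16×10^7 × 1.909×10^-4 / 0.105 = 57460 N·m.
ω = 2π·2.40 = 15.08 rad/s, so P_max = T_max·ω = 8.665×10^5 W.

866 kW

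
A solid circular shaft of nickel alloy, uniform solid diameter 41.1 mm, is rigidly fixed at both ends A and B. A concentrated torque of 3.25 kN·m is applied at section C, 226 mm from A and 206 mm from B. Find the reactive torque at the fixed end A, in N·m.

1550 N·m

With uniform GJ and both ends fixed, compatibility θ_AC = θ_CB gives T_A·a = T_B·b, together with T_A + T_B = T₀.
T_A = T₀·b/(a+b) = 3250·206/432.0 = 1550 N·m; T_B = 1700 N·m.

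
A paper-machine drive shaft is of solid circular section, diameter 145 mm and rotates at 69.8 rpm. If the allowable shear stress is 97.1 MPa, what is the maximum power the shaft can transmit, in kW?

J = πd⁴/32 = π(0.145)⁴/32 = 4.340×10^-5 m⁴.
T_max = τ_allow·J/r = 9.71×10^7 × 4.340×10^-5 / 0.0725 = 58120 N·m.
ω = 2π·69.8/60 = 7.309 rad/s, so P_max = T_max·ω = 4.249×10^5 W.

425 kW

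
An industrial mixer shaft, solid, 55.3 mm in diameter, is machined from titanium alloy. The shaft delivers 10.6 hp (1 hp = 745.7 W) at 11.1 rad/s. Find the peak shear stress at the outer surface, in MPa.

ω = 11.1 rad/s, so T = P/ω = 10.6×745.7 / 11.10 = 712.1 N·m.
J = πd⁴/32 = π(0.0553)⁴/32 = 9.181×10^-7 m⁴.
τ_max = T·r/J = 712.1 × 0.0276 / 9.181×10^-7 = 2.145×10^7 Pa.

21.4 MPa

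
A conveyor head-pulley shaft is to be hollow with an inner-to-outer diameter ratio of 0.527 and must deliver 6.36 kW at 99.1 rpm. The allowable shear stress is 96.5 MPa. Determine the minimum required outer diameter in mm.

32.7 mm

ω = 2π·99.1/60 = 10.38 rad/s, so T = P/ω = 6.36×10³ / 10.38 = 612.9 N·m.
For a hollow shaft with d_i/d_o = 0.527: τ_max = 16T/(π d_o³ (1−k⁴)), so d_o = [16T/(π τ_allow (1−k⁴))]^(1/3) = [16·612.9/(π·9.65×10^7·0.9229)]^(1/3) = 0.03273 m.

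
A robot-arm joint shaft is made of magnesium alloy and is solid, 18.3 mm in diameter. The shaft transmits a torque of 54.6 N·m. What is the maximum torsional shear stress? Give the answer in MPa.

J = πd⁴/32 = π(0.0183)⁴/32 = 1.101×10^-8 m⁴.
τ_max = T·r/J = 54.60 × 0.00915 / 1.101×10^-8 = 4.537×10^7 Pa.

45.4 MPa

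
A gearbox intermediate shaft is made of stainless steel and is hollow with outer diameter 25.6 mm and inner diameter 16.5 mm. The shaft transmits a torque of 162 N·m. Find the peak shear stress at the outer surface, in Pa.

J = π(d_o⁴ − d_i⁴)/32 = π(0.0256⁴ − 0.0165⁴)/32 = 3.489×10^-8 m⁴.
τ_max = T·r/J = 162.0 × 0.0128 / 3.489×10^-8 = 5.943×10^7 Pa.

5.94e7 Pa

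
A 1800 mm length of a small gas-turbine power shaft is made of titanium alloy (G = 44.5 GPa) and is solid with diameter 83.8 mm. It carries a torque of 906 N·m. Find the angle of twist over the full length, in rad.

J = πd⁴/32 = π(0.0838)⁴/32 = 4.841×10^-6 m⁴.
θ = T·L/(G·J) = 906.0 × 1.80 / (44.5×10⁹ × 4.841×10^-6) = 7.569×10^-3 rad.

0.00757 rad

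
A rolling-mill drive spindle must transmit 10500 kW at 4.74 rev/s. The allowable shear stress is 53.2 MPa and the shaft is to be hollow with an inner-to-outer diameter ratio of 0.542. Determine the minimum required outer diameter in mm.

ω = 2π·4.74 = 29.78 rad/s, so T = P/ω = 10500×10³ / 29.78 = 352600 N·m.
For a hollow shaft with d_i/d_o = 0.542: τ_max = 16T/(π d_o³ (1−k⁴)), so d_o = [16T/(π τ_allow (1−k⁴))]^(1/3) = [16·352600/(π·5.32×10^7·0.9137)]^(1/3) = 0.3330 m.

333 mm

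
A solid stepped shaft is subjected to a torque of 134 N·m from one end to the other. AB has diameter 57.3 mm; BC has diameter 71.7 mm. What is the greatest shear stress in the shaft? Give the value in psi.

Under the same torque, τ_max = 16T/(πd³) is largest where d is smallest — segment AB (d = 57.3 mm).
τ_max = 16·134.0/(π·(0.0573)³) = 3.628×10^6 Pa.

526 psi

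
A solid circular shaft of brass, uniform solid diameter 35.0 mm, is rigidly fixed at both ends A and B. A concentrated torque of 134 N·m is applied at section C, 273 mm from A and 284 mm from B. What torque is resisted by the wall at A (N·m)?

68.3 N·m

With uniform GJ and both ends fixed, compatibility θ_AC = θ_CB gives T_A·a = T_B·b, together with T_A + T_B = T₀.
T_A = T₀·b/(a+b) = 134.0·284/557.0 = 68.32 N·m; T_B = 65.68 N·m.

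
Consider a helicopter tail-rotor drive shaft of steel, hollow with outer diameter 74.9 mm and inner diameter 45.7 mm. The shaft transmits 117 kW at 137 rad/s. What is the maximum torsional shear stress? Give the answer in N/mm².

ω = 137 rad/s, so T = P/ω = 117×10³ / 137.0 = 854.0 N·m.
J = π(d_o⁴ − d_i⁴)/32 = π(0.0749⁴ − 0.0457⁴)/32 = 2.662×10^-6 m⁴.
τ_max = T·r/J = 854.0 × 0.0375 / 2.662×10^-6 = 1.202×10^7 Pa.

12.0 N/mm²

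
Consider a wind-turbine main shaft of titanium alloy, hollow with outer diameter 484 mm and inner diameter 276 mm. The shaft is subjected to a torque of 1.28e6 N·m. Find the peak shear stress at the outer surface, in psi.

9330 psi

J = π(d_o⁴ − d_i⁴)/32 = π(0.484⁴ − 0.276⁴)/32 = 4.818×10^-3 m⁴.
τ_max = T·r/J = 1.280e6 × 0.242 / 4.818×10^-3 = 6.430×10^7 Pa.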